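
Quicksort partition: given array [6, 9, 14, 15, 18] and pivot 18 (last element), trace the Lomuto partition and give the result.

Lomuto partition with pivot = 18:

Initial array: [6, 9, 14, 15, 18]

arr[0]=6 <= 18: swap with position 0, array becomes [6, 9, 14, 15, 18]
arr[1]=9 <= 18: swap with position 1, array becomes [6, 9, 14, 15, 18]
arr[2]=14 <= 18: swap with position 2, array becomes [6, 9, 14, 15, 18]
arr[3]=15 <= 18: swap with position 3, array becomes [6, 9, 14, 15, 18]

Place pivot at position 4: [6, 9, 14, 15, 18]
Pivot position: 4

After partitioning with pivot 18, the array becomes [6, 9, 14, 15, 18]. The pivot is placed at index 4. All elements to the left of the pivot are <= 18, and all elements to the right are > 18.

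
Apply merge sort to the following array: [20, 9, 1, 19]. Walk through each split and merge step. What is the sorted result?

Merge sort trace:

Split: [20, 9, 1, 19] -> [20, 9] and [1, 19]
  Split: [20, 9] -> [20] and [9]
  Merge: [20] + [9] -> [9, 20]
  Split: [1, 19] -> [1] and [19]
  Merge: [1] + [19] -> [1, 19]
Merge: [9, 20] + [1, 19] -> [1, 9, 19, 20]

Final sorted array: [1, 9, 19, 20]

The merge sort proceeds by recursively splitting the array and merging sorted halves.
After all merges, the sorted array is [1, 9, 19, 20].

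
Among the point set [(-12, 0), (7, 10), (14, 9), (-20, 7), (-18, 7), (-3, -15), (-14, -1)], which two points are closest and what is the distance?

Computing all pairwise distances among 7 points:

d((-12, 0), (7, 10)) = 21.4709
d((-12, 0), (14, 9)) = 27.5136
d((-12, 0), (-20, 7)) = 10.6301
d((-12, 0), (-18, 7)) = 9.2195
d((-12, 0), (-3, -15)) = 17.4929
d((-12, 0), (-14, -1)) = 2.2361
d((7, 10), (14, 9)) = 7.0711
d((7, 10), (-20, 7)) = 27.1662
d((7, 10), (-18, 7)) = 25.1794
d((7, 10), (-3, -15)) = 26.9258
d((7, 10), (-14, -1)) = 23.7065
d((14, 9), (-20, 7)) = 34.0588
d((14, 9), (-18, 7)) = 32.0624
d((14, 9), (-3, -15)) = 29.4109
d((14, 9), (-14, -1)) = 29.7321
d((-20, 7), (-18, 7)) = 2.0 <-- minimum
d((-20, 7), (-3, -15)) = 27.8029
d((-20, 7), (-14, -1)) = 10.0
d((-18, 7), (-3, -15)) = 26.6271
d((-18, 7), (-14, -1)) = 8.9443
d((-3, -15), (-14, -1)) = 17.8045

Closest pair: (-20, 7) and (-18, 7) with distance 2.0

The closest pair is (-20, 7) and (-18, 7) with Euclidean distance 2.0. For 7 points, brute-force pairwise comparison is shown above. For large n, the divide-and-conquer algorithm (sort by x, recurse on halves, check the dividing strip) achieves O(n log n).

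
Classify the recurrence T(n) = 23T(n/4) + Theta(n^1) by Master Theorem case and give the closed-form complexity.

Master Theorem for T(n) = 23T(n/4) + O(n^1):

a = 23, b = 4, c = 1
log_b(a) = log_4(23) = 2.2618

Case 1: c = 1 < log_4(23) = 2.2618
T(n) = O(n^(log_4 23))

For T(n) = 23T(n/4) + O(n^1): log_4(23) = 2.2618. This is Case 1 of the Master Theorem (c < log_b(a), work dominated by leaves), giving O(n^(log_4 23)).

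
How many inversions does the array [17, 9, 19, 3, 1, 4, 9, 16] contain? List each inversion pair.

Finding inversions in [17, 9, 19, 3, 1, 4, 9, 16]:

(0, 1): arr[0]=17 > arr[1]=9
(0, 3): arr[0]=17 > arr[3]=3
(0, 4): arr[0]=17 > arr[4]=1
(0, 5): arr[0]=17 > arr[5]=4
(0, 6): arr[0]=17 > arr[6]=9
(0, 7): arr[0]=17 > arr[7]=16
(1, 3): arr[1]=9 > arr[3]=3
(1, 4): arr[1]=9 > arr[4]=1
(1, 5): arr[1]=9 > arr[5]=4
(2, 3): arr[2]=19 > arr[3]=3
(2, 4): arr[2]=19 > arr[4]=1
(2, 5): arr[2]=19 > arr[5]=4
(2, 6): arr[2]=19 > arr[6]=9
(2, 7): arr[2]=19 > arr[7]=16
(3, 4): arr[3]=3 > arr[4]=1

Total inversions: 15

The array has 15 inversion(s): (0,1), (0,3), (0,4), (0,5), (0,6), (0,7), (1,3), (1,4), (1,5), (2,3), (2,4), (2,5), (2,6), (2,7), (3,4). Each pair (i,j) satisfies i < j and arr[i] > arr[j].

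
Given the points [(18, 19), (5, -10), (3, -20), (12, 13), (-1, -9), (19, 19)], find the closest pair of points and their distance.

Computing all pairwise distances among 6 points:

d((18, 19), (5, -10)) = 31.7805
d((18, 19), (3, -20)) = 41.7852
d((18, 19), (12, 13)) = 8.4853
d((18, 19), (-1, -9)) = 33.8378
d((18, 19), (19, 19)) = 1.0 <-- minimum
d((5, -10), (3, -20)) = 10.198
d((5, -10), (12, 13)) = 24.0416
d((5, -10), (-1, -9)) = 6.0828
d((5, -10), (19, 19)) = 32.2025
d((3, -20), (12, 13)) = 34.2053
d((3, -20), (-1, -9)) = 11.7047
d((3, -20), (19, 19)) = 42.1545
d((12, 13), (-1, -9)) = 25.5539
d((12, 13), (19, 19)) = 9.2195
d((-1, -9), (19, 19)) = 34.4093

Closest pair: (18, 19) and (19, 19) with distance 1.0

The closest pair is (18, 19) and (19, 19) with Euclidean distance 1.0. For 6 points, brute-force pairwise comparison is shown above. For large n, the divide-and-conquer algorithm (sort by x, recurse on halves, check the dividing strip) achieves O(n log n).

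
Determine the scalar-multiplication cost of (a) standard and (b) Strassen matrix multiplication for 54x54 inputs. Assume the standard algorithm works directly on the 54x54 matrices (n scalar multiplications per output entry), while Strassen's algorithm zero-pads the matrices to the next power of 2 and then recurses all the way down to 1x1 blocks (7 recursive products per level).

Matrix multiplication for 54x54 matrices:

Strassen's algorithm requires power-of-2 dimensions. Pad 54x54 to 64x64 (next power of 2).

Standard algorithm: 54^3 = 157464 multiplications
Strassen's algorithm: 7^(log2(64)) = 7^6 = 117649 multiplications
Savings: 157464 - 117649 = 39815 multiplications

Standard: 157464 multiplications (54^3). Strassen: 117649 multiplications (7^6, after padding to 64x64). Strassen reduces 8 recursive multiplications to 7 at each level.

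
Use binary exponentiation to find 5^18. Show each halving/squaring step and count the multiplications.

Computing 5^18 by squaring (build up from 5^1; each line after the first costs one multiplication):

5^1 = 5
5^2 = (5^1)^2 = 5^2 = 25
5^4 = (5^2)^2 = 25^2 = 625
5^8 = (5^4)^2 = 625^2 = 390625
5^9 = 5 * 5^8 = 5 * 390625 = 1953125
5^18 = (5^9)^2 = 1953125^2 = 3814697265625

Result: 3814697265625
Multiplications needed: 5 (5 lines after 5^1)

5^18 = 3814697265625. Using exponentiation by squaring, this requires 5 multiplications. The key idea: if the exponent is even, square the half-power; if odd, multiply by the base once.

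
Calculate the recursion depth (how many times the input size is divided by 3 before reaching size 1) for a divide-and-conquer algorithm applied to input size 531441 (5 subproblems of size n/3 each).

For divide and conquer with division factor 3:

Problem sizes at each level:
Level 0: 531441
Level 1: 177147
Level 2: 59049
Level 3: 19683
Level 4: 6561
Level 5: 2187
Level 6: 729
Level 7: 243
Level 8: 81
Level 9: 27
Level 10: 9
Level 11: 3
Level 12: 1

The root is level 0 and the size-1 base case is level 12 (the tree spans levels 0 through 12, i.e. 13 levels counting the root), so the depth is the number of divisions: log_3(531441) = 12

The recursion tree depth is log_3(531441) = 12. At each level, the problem size is divided by 3, so it takes 12 divisions to reduce to a base case of size 1. The algorithm makes 5 recursive calls at each level.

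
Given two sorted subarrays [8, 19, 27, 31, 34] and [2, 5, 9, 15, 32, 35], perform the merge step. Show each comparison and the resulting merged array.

Merging process:

Compare 8 vs 2: take 2 from right. Merged: [2]
Compare 8 vs 5: take 5 from right. Merged: [2, 5]
Compare 8 vs 9: take 8 from left. Merged: [2, 5, 8]
Compare 19 vs 9: take 9 from right. Merged: [2, 5, 8, 9]
Compare 19 vs 15: take 15 from right. Merged: [2, 5, 8, 9, 15]
Compare 19 vs 32: take 19 from left. Merged: [2, 5, 8, 9, 15, 19]
Compare 27 vs 32: take 27 from left. Merged: [2, 5, 8, 9, 15, 19, 27]
Compare 31 vs 32: take 31 from left. Merged: [2, 5, 8, 9, 15, 19, 27, 31]
Compare 34 vs 32: take 32 from right. Merged: [2, 5, 8, 9, 15, 19, 27, 31, 32]
Compare 34 vs 35: take 34 from left. Merged: [2, 5, 8, 9, 15, 19, 27, 31, 32, 34]
Append remaining from right: [35]. Merged: [2, 5, 8, 9, 15, 19, 27, 31, 32, 34, 35]

Final merged array: [2, 5, 8, 9, 15, 19, 27, 31, 32, 34, 35]
Total comparisons: 10

The merged array is [2, 5, 8, 9, 15, 19, 27, 31, 32, 34, 35], requiring 10 comparisons. The merge step runs in O(n) time where n is the total number of elements.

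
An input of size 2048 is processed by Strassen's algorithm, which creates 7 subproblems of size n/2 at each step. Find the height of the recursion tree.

For divide and conquer with division factor 2:

Problem sizes at each level:
Level 0: 2048
Level 1: 1024
Level 2: 512
Level 3: 256
Level 4: 128
Level 5: 64
Level 6: 32
Level 7: 16
Level 8: 8
Level 9: 4
Level 10: 2
Level 11: 1

The root is level 0 and the size-1 base case is level 11 (the tree spans levels 0 through 11, i.e. 12 levels counting the root), so the depth is the number of divisions: log_2(2048) = 11

The recursion tree depth is log_2(2048) = 11. At each level, the problem size is divided by 2, so it takes 11 divisions to reduce to a base case of size 1. The algorithm makes 7 recursive calls at each level.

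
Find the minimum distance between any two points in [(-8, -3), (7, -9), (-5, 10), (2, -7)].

Computing all pairwise distances among 4 points:

d((-8, -3), (7, -9)) = 16.1555
d((-8, -3), (-5, 10)) = 13.3417
d((-8, -3), (2, -7)) = 10.7703
d((7, -9), (-5, 10)) = 22.4722
d((7, -9), (2, -7)) = 5.3852 <-- minimum
d((-5, 10), (2, -7)) = 18.3848

Closest pair: (7, -9) and (2, -7) with distance 5.3852

The closest pair is (7, -9) and (2, -7) with Euclidean distance 5.3852. For 4 points, brute-force pairwise comparison is shown above. For large n, the divide-and-conquer algorithm (sort by x, recurse on halves, check the dividing strip) achieves O(n log n).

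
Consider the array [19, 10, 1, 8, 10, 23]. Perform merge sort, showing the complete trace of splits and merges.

Merge sort trace:

Split: [19, 10, 1, 8, 10, 23] -> [19, 10, 1] and [8, 10, 23]
  Split: [19, 10, 1] -> [19] and [10, 1]
    Split: [10, 1] -> [10] and [1]
    Merge: [10] + [1] -> [1, 10]
  Merge: [19] + [1, 10] -> [1, 10, 19]
  Split: [8, 10, 23] -> [8] and [10, 23]
    Split: [10, 23] -> [10] and [23]
    Merge: [10] + [23] -> [10, 23]
  Merge: [8] + [10, 23] -> [8, 10, 23]
Merge: [1, 10, 19] + [8, 10, 23] -> [1, 8, 10, 10, 19, 23]

Final sorted array: [1, 8, 10, 10, 19, 23]

The merge sort proceeds by recursively splitting the array and merging sorted halves.
After all merges, the sorted array is [1, 8, 10, 10, 19, 23].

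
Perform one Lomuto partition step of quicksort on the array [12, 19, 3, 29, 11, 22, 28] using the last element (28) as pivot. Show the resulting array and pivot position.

Lomuto partition with pivot = 28:

Initial array: [12, 19, 3, 29, 11, 22, 28]

arr[0]=12 <= 28: swap with position 0, array becomes [12, 19, 3, 29, 11, 22, 28]
arr[1]=19 <= 28: swap with position 1, array becomes [12, 19, 3, 29, 11, 22, 28]
arr[2]=3 <= 28: swap with position 2, array becomes [12, 19, 3, 29, 11, 22, 28]
arr[3]=29 > 28: no swap
arr[4]=11 <= 28: swap with position 3, array becomes [12, 19, 3, 11, 29, 22, 28]
arr[5]=22 <= 28: swap with position 4, array becomes [12, 19, 3, 11, 22, 29, 28]

Place pivot at position 5: [12, 19, 3, 11, 22, 28, 29]
Pivot position: 5

After partitioning with pivot 28, the array becomes [12, 19, 3, 11, 22, 28, 29]. The pivot is placed at index 5. All elements to the left of the pivot are <= 28, and all elements to the right are > 28.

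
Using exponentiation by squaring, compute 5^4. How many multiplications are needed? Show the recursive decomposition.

Computing 5^4 by squaring (build up from 5^1; each line after the first costs one multiplication):

5^1 = 5
5^2 = (5^1)^2 = 5^2 = 25
5^4 = (5^2)^2 = 25^2 = 625

Result: 625
Multiplications needed: 2 (2 lines after 5^1)

5^4 = 625. Using exponentiation by squaring, this requires 2 multiplications. The key idea: if the exponent is even, square the half-power; if odd, multiply by the base once.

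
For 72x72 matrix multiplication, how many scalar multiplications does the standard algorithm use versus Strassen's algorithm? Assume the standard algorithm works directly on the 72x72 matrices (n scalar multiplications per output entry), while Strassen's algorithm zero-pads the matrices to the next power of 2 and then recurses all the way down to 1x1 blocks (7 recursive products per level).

Matrix multiplication for 72x72 matrices:

Strassen's algorithm requires power-of-2 dimensions. Pad 72x72 to 128x128 (next power of 2).

Standard algorithm: 72^3 = 373248 multiplications
Strassen's algorithm: 7^(log2(128)) = 7^7 = 823543 multiplications
Difference: 373248 - 823543 = -450295 (Strassen uses MORE here due to padding overhead — for small or just-over-power-of-2 n, padding can outweigh the per-level savings)

Standard: 373248 multiplications (72^3). Strassen: 823543 multiplications (7^7, after padding to 128x128). Strassen reduces 8 recursive multiplications to 7 at each level.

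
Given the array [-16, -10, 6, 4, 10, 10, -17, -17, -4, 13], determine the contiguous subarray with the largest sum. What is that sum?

Using Kadane's algorithm on [-16, -10, 6, 4, 10, 10, -17, -17, -4, 13]:

Scanning through the array:
Position 1 (value -10): max_ending_here = -10, max_so_far = -10
Position 2 (value 6): max_ending_here = 6, max_so_far = 6
Position 3 (value 4): max_ending_here = 10, max_so_far = 10
Position 4 (value 10): max_ending_here = 20, max_so_far = 20
Position 5 (value 10): max_ending_here = 30, max_so_far = 30
Position 6 (value -17): max_ending_here = 13, max_so_far = 30
Position 7 (value -17): max_ending_here = -4, max_so_far = 30
Position 8 (value -4): max_ending_here = -4, max_so_far = 30
Position 9 (value 13): max_ending_here = 13, max_so_far = 30

Maximum subarray: [6, 4, 10, 10]
Maximum sum: 30

The maximum subarray is [6, 4, 10, 10] with sum 30. This subarray runs from index 2 to index 5.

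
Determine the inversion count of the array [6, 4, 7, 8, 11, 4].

Finding inversions in [6, 4, 7, 8, 11, 4]:

(0, 1): arr[0]=6 > arr[1]=4
(0, 5): arr[0]=6 > arr[5]=4
(2, 5): arr[2]=7 > arr[5]=4
(3, 5): arr[3]=8 > arr[5]=4
(4, 5): arr[4]=11 > arr[5]=4

Total inversions: 5

The array has 5 inversion(s): (0,1), (0,5), (2,5), (3,5), (4,5). Each pair (i,j) satisfies i < j and arr[i] > arr[j].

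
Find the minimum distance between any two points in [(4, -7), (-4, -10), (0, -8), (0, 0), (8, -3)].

Computing all pairwise distances among 5 points:

d((4, -7), (-4, -10)) = 8.544
d((4, -7), (0, -8)) = 4.1231 <-- minimum
d((4, -7), (0, 0)) = 8.0623
d((4, -7), (8, -3)) = 5.6569
d((-4, -10), (0, -8)) = 4.4721
d((-4, -10), (0, 0)) = 10.7703
d((-4, -10), (8, -3)) = 13.8924
d((0, -8), (0, 0)) = 8.0
d((0, -8), (8, -3)) = 9.434
d((0, 0), (8, -3)) = 8.544

Closest pair: (4, -7) and (0, -8) with distance 4.1231

The closest pair is (4, -7) and (0, -8) with Euclidean distance 4.1231. For 5 points, brute-force pairwise comparison is shown above. For large n, the divide-and-conquer algorithm (sort by x, recurse on halves, check the dividing strip) achieves O(n log n).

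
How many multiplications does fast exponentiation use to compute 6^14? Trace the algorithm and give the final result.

Computing 6^14 by squaring (build up from 6^1; each line after the first costs one multiplication):

6^1 = 6
6^2 = (6^1)^2 = 6^2 = 36
6^3 = 6 * 6^2 = 6 * 36 = 216
6^6 = (6^3)^2 = 216^2 = 46656
6^7 = 6 * 6^6 = 6 * 46656 = 279936
6^14 = (6^7)^2 = 279936^2 = 78364164096

Result: 78364164096
Multiplications needed: 5 (5 lines after 6^1)

6^14 = 78364164096. Using exponentiation by squaring, this requires 5 multiplications. The key idea: if the exponent is even, square the half-power; if odd, multiply by the base once.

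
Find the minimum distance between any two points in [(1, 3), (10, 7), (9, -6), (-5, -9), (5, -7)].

Computing all pairwise distances among 5 points:

d((1, 3), (10, 7)) = 9.8489
d((1, 3), (9, -6)) = 12.0416
d((1, 3), (-5, -9)) = 13.4164
d((1, 3), (5, -7)) = 10.7703
d((10, 7), (9, -6)) = 13.0384
d((10, 7), (-5, -9)) = 21.9317
d((10, 7), (5, -7)) = 14.8661
d((9, -6), (-5, -9)) = 14.3178
d((9, -6), (5, -7)) = 4.1231 <-- minimum
d((-5, -9), (5, -7)) = 10.198

Closest pair: (9, -6) and (5, -7) with distance 4.1231

The closest pair is (9, -6) and (5, -7) with Euclidean distance 4.1231. For 5 points, brute-force pairwise comparison is shown above. For large n, the divide-and-conquer algorithm (sort by x, recurse on halves, check the dividing strip) achieves O(n log n).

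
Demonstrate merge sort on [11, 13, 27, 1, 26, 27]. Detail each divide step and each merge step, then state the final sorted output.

Merge sort trace:

Split: [11, 13, 27, 1, 26, 27] -> [11, 13, 27] and [1, 26, 27]
  Split: [11, 13, 27] -> [11] and [13, 27]
    Split: [13, 27] -> [13] and [27]
    Merge: [13] + [27] -> [13, 27]
  Merge: [11] + [13, 27] -> [11, 13, 27]
  Split: [1, 26, 27] -> [1] and [26, 27]
    Split: [26, 27] -> [26] and [27]
    Merge: [26] + [27] -> [26, 27]
  Merge: [1] + [26, 27] -> [1, 26, 27]
Merge: [11, 13, 27] + [1, 26, 27] -> [1, 11, 13, 26, 27, 27]

Final sorted array: [1, 11, 13, 26, 27, 27]

The merge sort proceeds by recursively splitting the array and merging sorted halves.
After all merges, the sorted array is [1, 11, 13, 26, 27, 27].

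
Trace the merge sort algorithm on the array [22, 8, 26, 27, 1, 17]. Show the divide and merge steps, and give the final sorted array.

Merge sort trace:

Split: [22, 8, 26, 27, 1, 17] -> [22, 8, 26] and [27, 1, 17]
  Split: [22, 8, 26] -> [22] and [8, 26]
    Split: [8, 26] -> [8] and [26]
    Merge: [8] + [26] -> [8, 26]
  Merge: [22] + [8, 26] -> [8, 22, 26]
  Split: [27, 1, 17] -> [27] and [1, 17]
    Split: [1, 17] -> [1] and [17]
    Merge: [1] + [17] -> [1, 17]
  Merge: [27] + [1, 17] -> [1, 17, 27]
Merge: [8, 22, 26] + [1, 17, 27] -> [1, 8, 17, 22, 26, 27]

Final sorted array: [1, 8, 17, 22, 26, 27]

The merge sort proceeds by recursively splitting the array and merging sorted halves.
After all merges, the sorted array is [1, 8, 17, 22, 26, 27].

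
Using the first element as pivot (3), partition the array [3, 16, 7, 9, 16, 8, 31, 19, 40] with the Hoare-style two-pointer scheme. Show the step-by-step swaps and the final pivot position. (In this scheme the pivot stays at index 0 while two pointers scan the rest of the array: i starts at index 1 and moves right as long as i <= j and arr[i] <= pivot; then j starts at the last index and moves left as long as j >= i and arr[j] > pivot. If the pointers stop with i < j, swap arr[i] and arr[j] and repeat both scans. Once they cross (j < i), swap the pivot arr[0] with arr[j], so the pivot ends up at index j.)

Hoare-style two-pointer partition with pivot = 3:

Initial array: [3, 16, 7, 9, 16, 8, 31, 19, 40]

Pointers start at i = 1, j = 8.
i ends at 1, j ends at 0: the pointers have crossed (j < i), so scanning stops.

j = 0, so swapping arr[0] with arr[j] leaves the pivot at position 0: [3, 16, 7, 9, 16, 8, 31, 19, 40]
Pivot position: 0

After partitioning with pivot 3, the array becomes [3, 16, 7, 9, 16, 8, 31, 19, 40]. The pivot is placed at index 0. All elements to the left of the pivot are <= 3, and all elements to the right are > 3.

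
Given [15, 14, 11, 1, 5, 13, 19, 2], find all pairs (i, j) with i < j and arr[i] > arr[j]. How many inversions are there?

Finding inversions in [15, 14, 11, 1, 5, 13, 19, 2]:

(0, 1): arr[0]=15 > arr[1]=14
(0, 2): arr[0]=15 > arr[2]=11
(0, 3): arr[0]=15 > arr[3]=1
(0, 4): arr[0]=15 > arr[4]=5
(0, 5): arr[0]=15 > arr[5]=13
(0, 7): arr[0]=15 > arr[7]=2
(1, 2): arr[1]=14 > arr[2]=11
(1, 3): arr[1]=14 > arr[3]=1
(1, 4): arr[1]=14 > arr[4]=5
(1, 5): arr[1]=14 > arr[5]=13
(1, 7): arr[1]=14 > arr[7]=2
(2, 3): arr[2]=11 > arr[3]=1
(2, 4): arr[2]=11 > arr[4]=5
(2, 7): arr[2]=11 > arr[7]=2
(4, 7): arr[4]=5 > arr[7]=2
(5, 7): arr[5]=13 > arr[7]=2
(6, 7): arr[6]=19 > arr[7]=2

Total inversions: 17

The array has 17 inversion(s): (0,1), (0,2), (0,3), (0,4), (0,5), (0,7), (1,2), (1,3), (1,4), (1,5), (1,7), (2,3), (2,4), (2,7), (4,7), (5,7), (6,7). Each pair (i,j) satisfies i < j and arr[i] > arr[j].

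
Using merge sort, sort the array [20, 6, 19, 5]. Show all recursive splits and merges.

Merge sort trace:

Split: [20, 6, 19, 5] -> [20, 6] and [19, 5]
  Split: [20, 6] -> [20] and [6]
  Merge: [20] + [6] -> [6, 20]
  Split: [19, 5] -> [19] and [5]
  Merge: [19] + [5] -> [5, 19]
Merge: [6, 20] + [5, 19] -> [5, 6, 19, 20]

Final sorted array: [5, 6, 19, 20]

The merge sort proceeds by recursively splitting the array and merging sorted halves.
After all merges, the sorted array is [5, 6, 19, 20].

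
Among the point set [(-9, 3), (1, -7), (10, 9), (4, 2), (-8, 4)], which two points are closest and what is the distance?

Computing all pairwise distances among 5 points:

d((-9, 3), (1, -7)) = 14.1421
d((-9, 3), (10, 9)) = 19.9249
d((-9, 3), (4, 2)) = 13.0384
d((-9, 3), (-8, 4)) = 1.4142 <-- minimum
d((1, -7), (10, 9)) = 18.3576
d((1, -7), (4, 2)) = 9.4868
d((1, -7), (-8, 4)) = 14.2127
d((10, 9), (4, 2)) = 9.2195
d((10, 9), (-8, 4)) = 18.6815
d((4, 2), (-8, 4)) = 12.1655

Closest pair: (-9, 3) and (-8, 4) with distance 1.4142

The closest pair is (-9, 3) and (-8, 4) with Euclidean distance 1.4142. For 5 points, brute-force pairwise comparison is shown above. For large n, the divide-and-conquer algorithm (sort by x, recurse on halves, check the dividing strip) achieves O(n log n).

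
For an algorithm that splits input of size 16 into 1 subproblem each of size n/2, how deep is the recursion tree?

For divide and conquer with division factor 2:

Problem sizes at each level:
Level 0: 16
Level 1: 8
Level 2: 4
Level 3: 2
Level 4: 1

The root is level 0 and the size-1 base case is level 4 (the tree spans levels 0 through 4, i.e. 5 levels counting the root), so the depth is the number of divisions: log_2(16) = 4

The recursion tree depth is log_2(16) = 4. At each level, the problem size is divided by 2, so it takes 4 divisions to reduce to a base case of size 1. The algorithm makes 1 recursive call at each level.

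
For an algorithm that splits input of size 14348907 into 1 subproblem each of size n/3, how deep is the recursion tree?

For divide and conquer with division factor 3:

Problem sizes at each level:
Level 0: 14348907
Level 1: 4782969
Level 2: 1594323
Level 3: 531441
Level 4: 177147
Level 5: 59049
Level 6: 19683
Level 7: 6561
Level 8: 2187
Level 9: 729
Level 10: 243
Level 11: 81
Level 12: 27
Level 13: 9
Level 14: 3
Level 15: 1

The root is level 0 and the size-1 base case is level 15 (the tree spans levels 0 through 15, i.e. 16 levels counting the root), so the depth is the number of divisions: log_3(14348907) = 15

The recursion tree depth is log_3(14348907) = 15. At each level, the problem size is divided by 3, so it takes 15 divisions to reduce to a base case of size 1. The algorithm makes 1 recursive call at each level.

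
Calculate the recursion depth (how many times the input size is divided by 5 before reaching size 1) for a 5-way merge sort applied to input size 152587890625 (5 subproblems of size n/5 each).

For divide and conquer with division factor 5:

Problem sizes at each level:
Level 0: 152587890625
Level 1: 30517578125
Level 2: 6103515625
Level 3: 1220703125
Level 4: 244140625
Level 5: 48828125
Level 6: 9765625
Level 7: 1953125
Level 8: 390625
Level 9: 78125
Level 10: 15625
Level 11: 3125
Level 12: 625
Level 13: 125
Level 14: 25
Level 15: 5
Level 16: 1

The root is level 0 and the size-1 base case is level 16 (the tree spans levels 0 through 16, i.e. 17 levels counting the root), so the depth is the number of divisions: log_5(152587890625) = 16

The recursion tree depth is log_5(152587890625) = 16. At each level, the problem size is divided by 5, so it takes 16 divisions to reduce to a base case of size 1. The algorithm makes 5 recursive calls at each level.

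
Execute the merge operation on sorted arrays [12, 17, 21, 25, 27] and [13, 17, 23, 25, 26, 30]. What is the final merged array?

Merging process:

Compare 12 vs 13: take 12 from left. Merged: [12]
Compare 17 vs 13: take 13 from right. Merged: [12, 13]
Compare 17 vs 17: take 17 from left. Merged: [12, 13, 17]
Compare 21 vs 17: take 17 from right. Merged: [12, 13, 17, 17]
Compare 21 vs 23: take 21 from left. Merged: [12, 13, 17, 17, 21]
Compare 25 vs 23: take 23 from right. Merged: [12, 13, 17, 17, 21, 23]
Compare 25 vs 25: take 25 from left. Merged: [12, 13, 17, 17, 21, 23, 25]
Compare 27 vs 25: take 25 from right. Merged: [12, 13, 17, 17, 21, 23, 25, 25]
Compare 27 vs 26: take 26 from right. Merged: [12, 13, 17, 17, 21, 23, 25, 25, 26]
Compare 27 vs 30: take 27 from left. Merged: [12, 13, 17, 17, 21, 23, 25, 25, 26, 27]
Append remaining from right: [30]. Merged: [12, 13, 17, 17, 21, 23, 25, 25, 26, 27, 30]

Final merged array: [12, 13, 17, 17, 21, 23, 25, 25, 26, 27, 30]
Total comparisons: 10

The merged array is [12, 13, 17, 17, 21, 23, 25, 25, 26, 27, 30], requiring 10 comparisons. The merge step runs in O(n) time where n is the total number of elements.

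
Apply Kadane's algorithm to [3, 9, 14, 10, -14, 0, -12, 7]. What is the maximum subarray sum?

Using Kadane's algorithm on [3, 9, 14, 10, -14, 0, -12, 7]:

Scanning through the array:
Position 1 (value 9): max_ending_here = 12, max_so_far = 12
Position 2 (value 14): max_ending_here = 26, max_so_far = 26
Position 3 (value 10): max_ending_here = 36, max_so_far = 36
Position 4 (value -14): max_ending_here = 22, max_so_far = 36
Position 5 (value 0): max_ending_here = 22, max_so_far = 36
Position 6 (value -12): max_ending_here = 10, max_so_far = 36
Position 7 (value 7): max_ending_here = 17, max_so_far = 36

Maximum subarray: [3, 9, 14, 10]
Maximum sum: 36

The maximum subarray is [3, 9, 14, 10] with sum 36. This subarray runs from index 0 to index 3.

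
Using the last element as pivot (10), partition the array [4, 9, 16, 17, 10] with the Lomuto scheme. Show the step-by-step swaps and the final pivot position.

Lomuto partition with pivot = 10:

Initial array: [4, 9, 16, 17, 10]

arr[0]=4 <= 10: swap with position 0, array becomes [4, 9, 16, 17, 10]
arr[1]=9 <= 10: swap with position 1, array becomes [4, 9, 16, 17, 10]
arr[2]=16 > 10: no swap
arr[3]=17 > 10: no swap

Place pivot at position 2: [4, 9, 10, 17, 16]
Pivot position: 2

After partitioning with pivot 10, the array becomes [4, 9, 10, 17, 16]. The pivot is placed at index 2. All elements to the left of the pivot are <= 10, and all elements to the right are > 10.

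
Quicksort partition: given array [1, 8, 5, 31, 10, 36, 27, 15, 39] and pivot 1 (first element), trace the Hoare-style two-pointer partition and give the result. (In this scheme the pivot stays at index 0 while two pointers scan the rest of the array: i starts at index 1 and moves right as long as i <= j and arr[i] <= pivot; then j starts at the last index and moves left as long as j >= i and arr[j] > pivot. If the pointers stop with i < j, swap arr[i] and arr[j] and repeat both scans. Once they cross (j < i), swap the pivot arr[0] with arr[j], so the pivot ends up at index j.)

Hoare-style two-pointer partition with pivot = 1:

Initial array: [1, 8, 5, 31, 10, 36, 27, 15, 39]

Pointers start at i = 1, j = 8.
i ends at 1, j ends at 0: the pointers have crossed (j < i), so scanning stops.

j = 0, so swapping arr[0] with arr[j] leaves the pivot at position 0: [1, 8, 5, 31, 10, 36, 27, 15, 39]
Pivot position: 0

After partitioning with pivot 1, the array becomes [1, 8, 5, 31, 10, 36, 27, 15, 39]. The pivot is placed at index 0. All elements to the left of the pivot are <= 1, and all elements to the right are > 1.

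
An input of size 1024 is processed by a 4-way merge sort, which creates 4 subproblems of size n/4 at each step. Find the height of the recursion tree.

For divide and conquer with division factor 4:

Problem sizes at each level:
Level 0: 1024
Level 1: 256
Level 2: 64
Level 3: 16
Level 4: 4
Level 5: 1

The root is level 0 and the size-1 base case is level 5 (the tree spans levels 0 through 5, i.e. 6 levels counting the root), so the depth is the number of divisions: log_4(1024) = 5

The recursion tree depth is log_4(1024) = 5. At each level, the problem size is divided by 4, so it takes 5 divisions to reduce to a base case of size 1. The algorithm makes 4 recursive calls at each level.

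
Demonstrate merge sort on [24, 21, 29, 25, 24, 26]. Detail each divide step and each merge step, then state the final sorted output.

Merge sort trace:

Split: [24, 21, 29, 25, 24, 26] -> [24, 21, 29] and [25, 24, 26]
  Split: [24, 21, 29] -> [24] and [21, 29]
    Split: [21, 29] -> [21] and [29]
    Merge: [21] + [29] -> [21, 29]
  Merge: [24] + [21, 29] -> [21, 24, 29]
  Split: [25, 24, 26] -> [25] and [24, 26]
    Split: [24, 26] -> [24] and [26]
    Merge: [24] + [26] -> [24, 26]
  Merge: [25] + [24, 26] -> [24, 25, 26]
Merge: [21, 24, 29] + [24, 25, 26] -> [21, 24, 24, 25, 26, 29]

Final sorted array: [21, 24, 24, 25, 26, 29]

The merge sort proceeds by recursively splitting the array and merging sorted halves.
After all merges, the sorted array is [21, 24, 24, 25, 26, 29].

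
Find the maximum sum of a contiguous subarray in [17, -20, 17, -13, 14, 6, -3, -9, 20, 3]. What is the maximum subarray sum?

Using Kadane's algorithm on [17, -20, 17, -13, 14, 6, -3, -9, 20, 3]:

Scanning through the array:
Position 1 (value -20): max_ending_here = -3, max_so_far = 17
Position 2 (value 17): max_ending_here = 17, max_so_far = 17
Position 3 (value -13): max_ending_here = 4, max_so_far = 17
Position 4 (value 14): max_ending_here = 18, max_so_far = 18
Position 5 (value 6): max_ending_here = 24, max_so_far = 24
Position 6 (value -3): max_ending_here = 21, max_so_far = 24
Position 7 (value -9): max_ending_here = 12, max_so_far = 24
Position 8 (value 20): max_ending_here = 32, max_so_far = 32
Position 9 (value 3): max_ending_here = 35, max_so_far = 35

Maximum subarray: [17, -13, 14, 6, -3, -9, 20, 3]
Maximum sum: 35

The maximum subarray is [17, -13, 14, 6, -3, -9, 20, 3] with sum 35. This subarray runs from index 2 to index 9.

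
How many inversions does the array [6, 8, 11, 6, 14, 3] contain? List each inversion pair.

Finding inversions in [6, 8, 11, 6, 14, 3]:

(0, 5): arr[0]=6 > arr[5]=3
(1, 3): arr[1]=8 > arr[3]=6
(1, 5): arr[1]=8 > arr[5]=3
(2, 3): arr[2]=11 > arr[3]=6
(2, 5): arr[2]=11 > arr[5]=3
(3, 5): arr[3]=6 > arr[5]=3
(4, 5): arr[4]=14 > arr[5]=3

Total inversions: 7

The array has 7 inversion(s): (0,5), (1,3), (1,5), (2,3), (2,5), (3,5), (4,5). Each pair (i,j) satisfies i < j and arr[i] > arr[j].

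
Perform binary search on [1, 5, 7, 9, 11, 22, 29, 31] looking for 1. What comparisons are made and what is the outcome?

Binary search for 1 in [1, 5, 7, 9, 11, 22, 29, 31]:

lo=0, hi=7, mid=3, arr[mid]=9 -> 9 > 1, search left half
lo=0, hi=2, mid=1, arr[mid]=5 -> 5 > 1, search left half
lo=0, hi=0, mid=0, arr[mid]=1 -> Found target at index 0!

Binary search finds 1 at index 0 after 3 comparisons. The search repeatedly halves the search space by comparing with the middle element.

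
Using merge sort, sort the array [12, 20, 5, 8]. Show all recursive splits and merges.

Merge sort trace:

Split: [12, 20, 5, 8] -> [12, 20] and [5, 8]
  Split: [12, 20] -> [12] and [20]
  Merge: [12] + [20] -> [12, 20]
  Split: [5, 8] -> [5] and [8]
  Merge: [5] + [8] -> [5, 8]
Merge: [12, 20] + [5, 8] -> [5, 8, 12, 20]

Final sorted array: [5, 8, 12, 20]

The merge sort proceeds by recursively splitting the array and merging sorted halves.
After all merges, the sorted array is [5, 8, 12, 20].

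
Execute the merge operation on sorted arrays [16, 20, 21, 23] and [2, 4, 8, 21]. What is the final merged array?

Merging process:

Compare 16 vs 2: take 2 from right. Merged: [2]
Compare 16 vs 4: take 4 from right. Merged: [2, 4]
Compare 16 vs 8: take 8 from right. Merged: [2, 4, 8]
Compare 16 vs 21: take 16 from left. Merged: [2, 4, 8, 16]
Compare 20 vs 21: take 20 from left. Merged: [2, 4, 8, 16, 20]
Compare 21 vs 21: take 21 from left. Merged: [2, 4, 8, 16, 20, 21]
Compare 23 vs 21: take 21 from right. Merged: [2, 4, 8, 16, 20, 21, 21]
Append remaining from left: [23]. Merged: [2, 4, 8, 16, 20, 21, 21, 23]

Final merged array: [2, 4, 8, 16, 20, 21, 21, 23]
Total comparisons: 7

The merged array is [2, 4, 8, 16, 20, 21, 21, 23], requiring 7 comparisons. The merge step runs in O(n) time where n is the total number of elements.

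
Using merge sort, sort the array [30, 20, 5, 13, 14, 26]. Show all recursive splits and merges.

Merge sort trace:

Split: [30, 20, 5, 13, 14, 26] -> [30, 20, 5] and [13, 14, 26]
  Split: [30, 20, 5] -> [30] and [20, 5]
    Split: [20, 5] -> [20] and [5]
    Merge: [20] + [5] -> [5, 20]
  Merge: [30] + [5, 20] -> [5, 20, 30]
  Split: [13, 14, 26] -> [13] and [14, 26]
    Split: [14, 26] -> [14] and [26]
    Merge: [14] + [26] -> [14, 26]
  Merge: [13] + [14, 26] -> [13, 14, 26]
Merge: [5, 20, 30] + [13, 14, 26] -> [5, 13, 14, 20, 26, 30]

Final sorted array: [5, 13, 14, 20, 26, 30]

The merge sort proceeds by recursively splitting the array and merging sorted halves.
After all merges, the sorted array is [5, 13, 14, 20, 26, 30].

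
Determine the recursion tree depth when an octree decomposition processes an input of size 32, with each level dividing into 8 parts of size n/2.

For divide and conquer with division factor 2:

Problem sizes at each level:
Level 0: 32
Level 1: 16
Level 2: 8
Level 3: 4
Level 4: 2
Level 5: 1

The root is level 0 and the size-1 base case is level 5 (the tree spans levels 0 through 5, i.e. 6 levels counting the root), so the depth is the number of divisions: log_2(32) = 5

The recursion tree depth is log_2(32) = 5. At each level, the problem size is divided by 2, so it takes 5 divisions to reduce to a base case of size 1. The algorithm makes 8 recursive calls at each level.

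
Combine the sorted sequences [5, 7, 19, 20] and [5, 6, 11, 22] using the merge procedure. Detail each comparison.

Merging process:

Compare 5 vs 5: take 5 from left. Merged: [5]
Compare 7 vs 5: take 5 from right. Merged: [5, 5]
Compare 7 vs 6: take 6 from right. Merged: [5, 5, 6]
Compare 7 vs 11: take 7 from left. Merged: [5, 5, 6, 7]
Compare 19 vs 11: take 11 from right. Merged: [5, 5, 6, 7, 11]
Compare 19 vs 22: take 19 from left. Merged: [5, 5, 6, 7, 11, 19]
Compare 20 vs 22: take 20 from left. Merged: [5, 5, 6, 7, 11, 19, 20]
Append remaining from right: [22]. Merged: [5, 5, 6, 7, 11, 19, 20, 22]

Final merged array: [5, 5, 6, 7, 11, 19, 20, 22]
Total comparisons: 7

The merged array is [5, 5, 6, 7, 11, 19, 20, 22], requiring 7 comparisons. The merge step runs in O(n) time where n is the total number of elements.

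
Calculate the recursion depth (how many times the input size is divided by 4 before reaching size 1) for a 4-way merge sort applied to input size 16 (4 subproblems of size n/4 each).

For divide and conquer with division factor 4:

Problem sizes at each level:
Level 0: 16
Level 1: 4
Level 2: 1

The root is level 0 and the size-1 base case is level 2 (the tree spans levels 0 through 2, i.e. 3 levels counting the root), so the depth is the number of divisions: log_4(16) = 2

The recursion tree depth is log_4(16) = 2. At each level, the problem size is divided by 4, so it takes 2 divisions to reduce to a base case of size 1. The algorithm makes 4 recursive calls at each level.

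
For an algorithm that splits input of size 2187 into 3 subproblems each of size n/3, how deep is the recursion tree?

For divide and conquer with division factor 3:

Problem sizes at each level:
Level 0: 2187
Level 1: 729
Level 2: 243
Level 3: 81
Level 4: 27
Level 5: 9
Level 6: 3
Level 7: 1

The root is level 0 and the size-1 base case is level 7 (the tree spans levels 0 through 7, i.e. 8 levels counting the root), so the depth is the number of divisions: log_3(2187) = 7

The recursion tree depth is log_3(2187) = 7. At each level, the problem size is divided by 3, so it takes 7 divisions to reduce to a base case of size 1. The algorithm makes 3 recursive calls at each level.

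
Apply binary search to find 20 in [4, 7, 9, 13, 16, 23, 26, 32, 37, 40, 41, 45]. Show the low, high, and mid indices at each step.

Binary search for 20 in [4, 7, 9, 13, 16, 23, 26, 32, 37, 40, 41, 45]:

lo=0, hi=11, mid=5, arr[mid]=23 -> 23 > 20, search left half
lo=0, hi=4, mid=2, arr[mid]=9 -> 9 < 20, search right half
lo=3, hi=4, mid=3, arr[mid]=13 -> 13 < 20, search right half
lo=4, hi=4, mid=4, arr[mid]=16 -> 16 < 20, search right half
lo=5 > hi=4, target 20 not found

Binary search determines that 20 is not in the array after 4 comparisons. The search space was exhausted without finding the target.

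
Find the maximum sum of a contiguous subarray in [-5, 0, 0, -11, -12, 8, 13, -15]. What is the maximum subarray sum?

Using Kadane's algorithm on [-5, 0, 0, -11, -12, 8, 13, -15]:

Scanning through the array:
Position 1 (value 0): max_ending_here = 0, max_so_far = 0
Position 2 (value 0): max_ending_here = 0, max_so_far = 0
Position 3 (value -11): max_ending_here = -11, max_so_far = 0
Position 4 (value -12): max_ending_here = -12, max_so_far = 0
Position 5 (value 8): max_ending_here = 8, max_so_far = 8
Position 6 (value 13): max_ending_here = 21, max_so_far = 21
Position 7 (value -15): max_ending_here = 6, max_so_far = 21

Maximum subarray: [8, 13]
Maximum sum: 21

The maximum subarray is [8, 13] with sum 21. This subarray runs from index 5 to index 6.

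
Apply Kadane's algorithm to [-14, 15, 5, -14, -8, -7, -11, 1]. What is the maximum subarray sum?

Using Kadane's algorithm on [-14, 15, 5, -14, -8, -7, -11, 1]:

Scanning through the array:
Position 1 (value 15): max_ending_here = 15, max_so_far = 15
Position 2 (value 5): max_ending_here = 20, max_so_far = 20
Position 3 (value -14): max_ending_here = 6, max_so_far = 20
Position 4 (value -8): max_ending_here = -2, max_so_far = 20
Position 5 (value -7): max_ending_here = -7, max_so_far = 20
Position 6 (value -11): max_ending_here = -11, max_so_far = 20
Position 7 (value 1): max_ending_here = 1, max_so_far = 20

Maximum subarray: [15, 5]
Maximum sum: 20

The maximum subarray is [15, 5] with sum 20. This subarray runs from index 1 to index 2.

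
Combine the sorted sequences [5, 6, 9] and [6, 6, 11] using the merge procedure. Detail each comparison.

Merging process:

Compare 5 vs 6: take 5 from left. Merged: [5]
Compare 6 vs 6: take 6 from left. Merged: [5, 6]
Compare 9 vs 6: take 6 from right. Merged: [5, 6, 6]
Compare 9 vs 6: take 6 from right. Merged: [5, 6, 6, 6]
Compare 9 vs 11: take 9 from left. Merged: [5, 6, 6, 6, 9]
Append remaining from right: [11]. Merged: [5, 6, 6, 6, 9, 11]

Final merged array: [5, 6, 6, 6, 9, 11]
Total comparisons: 5

The merged array is [5, 6, 6, 6, 9, 11], requiring 5 comparisons. The merge step runs in O(n) time where n is the total number of elements.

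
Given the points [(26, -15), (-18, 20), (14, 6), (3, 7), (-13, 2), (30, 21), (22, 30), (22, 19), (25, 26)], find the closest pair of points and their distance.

Computing all pairwise distances among 9 points:

d((26, -15), (-18, 20)) = 56.2228
d((26, -15), (14, 6)) = 24.1868
d((26, -15), (3, 7)) = 31.8277
d((26, -15), (-13, 2)) = 42.5441
d((26, -15), (30, 21)) = 36.2215
d((26, -15), (22, 30)) = 45.1774
d((26, -15), (22, 19)) = 34.2345
d((26, -15), (25, 26)) = 41.0122
d((-18, 20), (14, 6)) = 34.9285
d((-18, 20), (3, 7)) = 24.6982
d((-18, 20), (-13, 2)) = 18.6815
d((-18, 20), (30, 21)) = 48.0104
d((-18, 20), (22, 30)) = 41.2311
d((-18, 20), (22, 19)) = 40.0125
d((-18, 20), (25, 26)) = 43.4166
d((14, 6), (3, 7)) = 11.0454
d((14, 6), (-13, 2)) = 27.2947
d((14, 6), (30, 21)) = 21.9317
d((14, 6), (22, 30)) = 25.2982
d((14, 6), (22, 19)) = 15.2643
d((14, 6), (25, 26)) = 22.8254
d((3, 7), (-13, 2)) = 16.7631
d((3, 7), (30, 21)) = 30.4138
d((3, 7), (22, 30)) = 29.8329
d((3, 7), (22, 19)) = 22.4722
d((3, 7), (25, 26)) = 29.0689
d((-13, 2), (30, 21)) = 47.0106
d((-13, 2), (22, 30)) = 44.8219
d((-13, 2), (22, 19)) = 38.9102
d((-13, 2), (25, 26)) = 44.9444
d((30, 21), (22, 30)) = 12.0416
d((30, 21), (22, 19)) = 8.2462
d((30, 21), (25, 26)) = 7.0711
d((22, 30), (22, 19)) = 11.0
d((22, 30), (25, 26)) = 5.0 <-- minimum
d((22, 19), (25, 26)) = 7.6158

Closest pair: (22, 30) and (25, 26) with distance 5.0

The closest pair is (22, 30) and (25, 26) with Euclidean distance 5.0. For 9 points, brute-force pairwise comparison is shown above. For large n, the divide-and-conquer algorithm (sort by x, recurse on halves, check the dividing strip) achieves O(n log n).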